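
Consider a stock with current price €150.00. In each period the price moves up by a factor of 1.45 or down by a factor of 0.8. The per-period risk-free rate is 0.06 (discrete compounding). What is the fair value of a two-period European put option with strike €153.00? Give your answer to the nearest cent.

€18.26

Risk-neutral probability p = (1 + 0.06 − 0.8)/(1.45 − 0.8) = 0.2600/0.6500 = 0.4000
Terminal stock prices: S_uu = 315.4, S_ud = 174, S_dd = 96
Terminal payoffs (K − S): max(-162.4, 0) = 0, max(-21, 0) = 0, max(57, 0) = 57
Node u (S = 217.5): V_u = 1/1.06·[0.4000·0.0000 + 0.6000·0.0000] = 0.0000
Node d (S = 120): V_d = 1/1.06·[0.4000·0.0000 + 0.6000·57.0000] = 32.2642
Node 0 (S = 150): V_0 = 1/1.06·[0.4000·0.0000 + 0.6000·32.2642] = 18.2627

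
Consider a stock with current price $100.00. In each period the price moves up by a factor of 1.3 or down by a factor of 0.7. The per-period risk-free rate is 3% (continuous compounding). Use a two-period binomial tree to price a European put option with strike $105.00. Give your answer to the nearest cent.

Risk-neutral probability p = (e^0.03 − 0.7)/(1.3 − 0.7) = 0.3305/0.6000 = 0.5508
Terminal stock prices: S_uu = 169, S_ud = 91, S_dd = 49
Terminal payoffs (K − S): max(-64, 0) = 0, max(14, 0) = 14, max(56, 0) = 56
Node u (S = 130): V_u = e^(−0.03)·[0.5508·0.0000 + 0.4492·14.0000] = 6.1035
Node d (S = 70): V_d = e^(−0.03)·[0.5508·14.0000 + 0.4492·56.0000] = 31.8968
Node 0 (S = 100): V_0 = e^(−0.03)·[0.5508·6.1035 + 0.4492·31.8968] = 17.1681

$17.17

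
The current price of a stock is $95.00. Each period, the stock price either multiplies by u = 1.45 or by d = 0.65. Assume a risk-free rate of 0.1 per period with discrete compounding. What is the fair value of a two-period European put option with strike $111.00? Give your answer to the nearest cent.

$19.94

Risk-neutral probability p = (1 + 0.1 − 0.65)/(1.45 − 0.65) = 0.4500/0.8000 = 0.5625
Terminal stock prices: S_uu = 199.7, S_ud = 89.54, S_dd = 40.14
Terminal payoffs (K − S): max(-88.74, 0) = 0, max(21.46, 0) = 21.46, max(70.86, 0) = 70.86
Node u (S = 137.8): V_u = 1/1.1·[0.5625·0.0000 + 0.4375·21.4625] = 8.5362
Node d (S = 61.75): V_d = 1/1.1·[0.5625·21.4625 + 0.4375·70.8625] = 39.1591
Node 0 (S = 95): V_0 = 1/1.1·[0.5625·8.5362 + 0.4375·39.1591] = 19.9398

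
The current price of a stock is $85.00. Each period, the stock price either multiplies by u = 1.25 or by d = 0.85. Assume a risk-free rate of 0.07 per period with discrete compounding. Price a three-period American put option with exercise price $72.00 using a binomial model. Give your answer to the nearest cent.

$1.87

Risk-neutral probability p = (1 + 0.07 − 0.85)/(1.25 − 0.85) = 0.2200/0.4000 = 0.5500
Terminal stock prices: S_uuu = 166, S_uud = 112.9, S_udd = 76.77, S_ddd = 52.2
Terminal payoffs (K − S): max(-94.02, 0) = 0, max(-40.89, 0) = 0, max(-4.766, 0) = 0, max(19.8, 0) = 19.8
Node uu (S = 132.8): continuation = 1/1.07·[0.5500·0.0000 + 0.4500·0.0000] = 0.0000; exercise value = 0.0000 ≤ continuation, so V_uu = 0.0000
Node ud (S = 90.31): continuation = 1/1.07·[0.5500·0.0000 + 0.4500·0.0000] = 0.0000; exercise value = 0.0000 ≤ continuation, so V_ud = 0.0000
Node dd (S = 61.41): continuation = 1/1.07·[0.5500·0.0000 + 0.4500·19.7994] = 8.3268; exercise value = 10.5875 > continuation, so V_dd = 10.5875 (exercise)
Node u (S = 106.2): continuation = 1/1.07·[0.5500·0.0000 + 0.4500·0.0000] = 0.0000; exercise value = 0.0000 ≤ continuation, so V_u = 0.0000
Node d (S = 72.25): continuation = 1/1.07·[0.5500·0.0000 + 0.4500·10.5875] = 4.4527; exercise value = 0.0000 ≤ continuation, so V_d = 4.4527
Node 0 (S = 85): continuation = 1/1.07·[0.5500·0.0000 + 0.4500·4.4527] = 1.8726; exercise value = 0.0000 ≤ continuation, so V_0 = 1.8726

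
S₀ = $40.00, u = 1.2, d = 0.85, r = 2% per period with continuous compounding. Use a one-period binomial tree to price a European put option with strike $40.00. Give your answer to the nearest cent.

$3.02

Risk-neutral probability p = (e^0.02 − 0.85)/(1.2 − 0.85) = 0.1702/0.3500 = 0.4863
Terminal stock prices: S_u = 48, S_d = 34
Terminal payoffs (K − S): max(-8, 0) = 0, max(6, 0) = 6
Node 0 (S = 40): V_0 = e^(−0.02)·[0.4863·0.0000 + 0.5137·6.0000] = 3.0212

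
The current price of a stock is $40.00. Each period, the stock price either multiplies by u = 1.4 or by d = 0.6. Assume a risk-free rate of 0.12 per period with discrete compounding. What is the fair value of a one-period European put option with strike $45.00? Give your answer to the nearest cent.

$6.56

Risk-neutral probability p = (1 + 0.12 − 0.6)/(1.4 − 0.6) = 0.5200/0.8000 = 0.6500
Terminal stock prices: S_u = 56, S_d = 24
Terminal payoffs (K − S): max(-11, 0) = 0, max(21, 0) = 21
Node 0 (S = 40): V_0 = 1/1.12·[0.6500·0.0000 + 0.3500·21.0000] = 6.5625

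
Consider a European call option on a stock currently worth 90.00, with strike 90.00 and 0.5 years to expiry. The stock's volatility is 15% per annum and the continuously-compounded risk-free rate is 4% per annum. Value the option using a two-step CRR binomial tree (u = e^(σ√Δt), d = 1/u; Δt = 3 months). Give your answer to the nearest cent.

CRR parameters: u = e^(σ√Δt) = e^(0.15·√0.25) = 1.0779, d = 1/u = 0.9277
Per-period rate: rΔt = 0.04·0.25 = 0.01, so R = e^0.01 = 1.0101
Risk-neutral probability p = (e^0.01 − 0.9277)/(1.0779 − 0.9277) = 0.0823/0.1501 = 0.5482
Terminal stock prices: S_uu = 104.6, S_ud = 90, S_dd = 77.46
Terminal payoffs (S − K): max(14.57, 0) = 14.57, max(0, 0) = 0, max(-12.54, 0) = 0
Node u (S = 97.01): V_u = e^(−0.01)·[0.5482·14.5651 + 0.4518·0.0000] = 7.9051
Node d (S = 83.5): V_d = e^(−0.01)·[0.5482·0.0000 + 0.4518·0.0000] = 0.0000
Node 0 (S = 90): V_0 = e^(−0.01)·[0.5482·7.9051 + 0.4518·0.0000] = 4.2904

4.29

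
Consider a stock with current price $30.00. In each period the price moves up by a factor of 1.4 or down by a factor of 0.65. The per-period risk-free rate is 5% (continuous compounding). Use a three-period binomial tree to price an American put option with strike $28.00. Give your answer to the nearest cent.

Risk-neutral probability p = (e^0.05 − 0.65)/(1.4 − 0.65) = 0.4013/0.7500 = 0.5350
Terminal stock prices: S_uuu = 82.32, S_uud = 38.22, S_udd = 17.75, S_ddd = 8.239
Terminal payoffs (K − S): max(-54.32, 0) = 0, max(-10.22, 0) = 0, max(10.25, 0) = 10.25, max(19.76, 0) = 19.76
Node uu (S = 58.8): continuation = e^(−0.05)·[0.5350·0.0000 + 0.4650·0.0000] = 0.0000; exercise value = 0.0000 ≤ continuation, so V_uu = 0.0000
Node ud (S = 27.3): continuation = e^(−0.05)·[0.5350·0.0000 + 0.4650·10.2550] = 4.5357; exercise value = 0.7000 ≤ continuation, so V_ud = 4.5357
Node dd (S = 12.68): continuation = e^(−0.05)·[0.5350·10.2550 + 0.4650·19.7613] = 13.9594; exercise value = 15.3250 > continuation, so V_dd = 15.3250 (exercise)
Node u (S = 42): continuation = e^(−0.05)·[0.5350·0.0000 + 0.4650·4.5357] = 2.0061; exercise value = 0.0000 ≤ continuation, so V_u = 2.0061
Node d (S = 19.5): continuation = e^(−0.05)·[0.5350·4.5357 + 0.4650·15.3250] = 9.0866; exercise value = 8.5000 ≤ continuation, so V_d = 9.0866
Node 0 (S = 30): continuation = e^(−0.05)·[0.5350·2.0061 + 0.4650·9.0866] = 5.0399; exercise value = 0.0000 ≤ continuation, so V_0 = 5.0399

$5.04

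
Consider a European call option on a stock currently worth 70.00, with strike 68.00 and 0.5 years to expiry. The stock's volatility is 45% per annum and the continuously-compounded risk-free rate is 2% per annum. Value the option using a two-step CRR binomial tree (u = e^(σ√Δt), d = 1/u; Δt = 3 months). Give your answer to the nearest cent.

CRR parameters: u = e^(σ√Δt) = e^(0.45·√0.25) = 1.2523, d = 1/u = 0.7985
Per-period rate: rΔt = 0.02·0.25 = 0.005, so R = e^0.005 = 1.0050
Risk-neutral probability p = (e^0.005 − 0.7985)/(1.2523 − 0.7985) = 0.2065/0.4538 = 0.4550
Terminal stock prices: S_uu = 109.8, S_ud = 70, S_dd = 44.63
Terminal payoffs (S − K): max(41.78, 0) = 41.78, max(2, 0) = 2, max(-23.37, 0) = 0
Node u (S = 87.66): V_u = e^(−0.005)·[0.4550·41.7819 + 0.5450·2.0000] = 20.0017
Node d (S = 55.9): V_d = e^(−0.005)·[0.4550·2.0000 + 0.5450·0.0000] = 0.9055
Node 0 (S = 70): V_0 = e^(−0.005)·[0.4550·20.0017 + 0.5450·0.9055] = 9.5471

9.55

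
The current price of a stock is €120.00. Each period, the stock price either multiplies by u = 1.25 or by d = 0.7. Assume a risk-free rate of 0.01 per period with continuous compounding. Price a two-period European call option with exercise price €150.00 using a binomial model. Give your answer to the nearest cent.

€11.68

Risk-neutral probability p = (e^0.01 − 0.7)/(1.25 − 0.7) = 0.3101/0.5500 = 0.5637
Terminal stock prices: S_uu = 187.5, S_ud = 105, S_dd = 58.8
Terminal payoffs (S − K): max(37.5, 0) = 37.5, max(-45, 0) = 0, max(-91.2, 0) = 0
Node u (S = 150): V_u = e^(−0.01)·[0.5637·37.5000 + 0.4363·0.0000] = 20.9294
Node d (S = 84): V_d = e^(−0.01)·[0.5637·0.0000 + 0.4363·0.0000] = 0.0000
Node 0 (S = 120): V_0 = e^(−0.01)·[0.5637·20.9294 + 0.4363·0.0000] = 11.6811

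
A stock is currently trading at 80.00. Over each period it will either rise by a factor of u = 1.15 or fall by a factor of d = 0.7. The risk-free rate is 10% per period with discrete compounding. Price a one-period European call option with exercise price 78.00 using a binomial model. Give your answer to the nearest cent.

Risk-neutral probability p = (1 + 0.1 − 0.7)/(1.15 − 0.7) = 0.4000/0.4500 = 0.8889
Terminal stock prices: S_u = 92, S_d = 56
Terminal payoffs (S − K): max(14, 0) = 14, max(-22, 0) = 0
Node 0 (S = 80): V_0 = 1/1.1·[0.8889·14.0000 + 0.1111·0.0000] = 11.3131

11.31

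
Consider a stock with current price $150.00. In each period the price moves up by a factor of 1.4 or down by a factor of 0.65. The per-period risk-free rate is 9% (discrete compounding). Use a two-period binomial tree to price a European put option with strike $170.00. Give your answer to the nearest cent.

$29.01

Risk-neutral probability p = (1 + 0.09 − 0.65)/(1.4 − 0.65) = 0.4400/0.7500 = 0.5867
Terminal stock prices: S_uu = 294, S_ud = 136.5, S_dd = 63.38
Terminal payoffs (K − S): max(-124, 0) = 0, max(33.5, 0) = 33.5, max(106.6, 0) = 106.6
Node u (S = 210): V_u = 1/1.09·[0.5867·0.0000 + 0.4133·33.5000] = 12.7034
Node d (S = 97.5): V_d = 1/1.09·[0.5867·33.5000 + 0.4133·106.6250] = 58.4633
Node 0 (S = 150): V_0 = 1/1.09·[0.5867·12.7034 + 0.4133·58.4633] = 29.0069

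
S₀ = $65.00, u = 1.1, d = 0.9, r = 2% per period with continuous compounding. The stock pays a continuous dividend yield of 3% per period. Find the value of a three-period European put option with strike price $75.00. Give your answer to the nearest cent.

$12.22

Per-period risk-free factor R = e^0.02 = 1.0202; dividend-adjusted growth = e^(0.02−0.03) = 0.9900.
Risk-neutral probability p = (0.9900 − 0.9)/(1.1 − 0.9) = 0.0900/0.2000 = 0.4502
Terminal stock prices: S_uuu = 86.52, S_uud = 70.79, S_udd = 57.92, S_ddd = 47.39
Terminal payoffs (K − S): max(-11.52, 0) = 0, max(4.215, 0) = 4.215, max(17.08, 0) = 17.08, max(27.61, 0) = 27.61
Node uu (S = 78.65): V_uu = e^(−0.02)·[0.4502·0.0000 + 0.5498·4.2150] = 2.2713
Node ud (S = 64.35): V_ud = e^(−0.02)·[0.4502·4.2150 + 0.5498·17.0850] = 11.0667
Node dd (S = 52.65): V_dd = e^(−0.02)·[0.4502·17.0850 + 0.5498·27.6150] = 22.4209
Node u (S = 71.5): V_u = e^(−0.02)·[0.4502·2.2713 + 0.5498·11.0667] = 6.9659
Node d (S = 58.5): V_d = e^(−0.02)·[0.4502·11.0667 + 0.5498·22.4209] = 16.9660
Node 0 (S = 65): V_0 = e^(−0.02)·[0.4502·6.9659 + 0.5498·16.9660] = 12.2167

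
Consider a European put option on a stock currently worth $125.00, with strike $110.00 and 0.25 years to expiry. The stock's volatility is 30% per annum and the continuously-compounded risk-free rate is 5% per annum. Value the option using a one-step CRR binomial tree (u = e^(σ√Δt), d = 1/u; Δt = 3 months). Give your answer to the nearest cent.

CRR parameters: u = e^(σ√Δt) = e^(0.3·√0.25) = 1.1618, d = 1/u = 0.8607
Per-period rate: rΔt = 0.05·0.25 = 0.0125, so R = e^0.0125 = 1.0126
Risk-neutral probability p = (e^0.0125 − 0.8607)/(1.1618 − 0.8607) = 0.1519/0.3011 = 0.5043
Terminal stock prices: S_u = 145.2, S_d = 107.6
Terminal payoffs (K − S): max(-35.23, 0) = 0, max(2.412, 0) = 2.412
Node 0 (S = 125): V_0 = e^(−0.0125)·[0.5043·0.0000 + 0.4957·2.4115] = 1.1804

$1.18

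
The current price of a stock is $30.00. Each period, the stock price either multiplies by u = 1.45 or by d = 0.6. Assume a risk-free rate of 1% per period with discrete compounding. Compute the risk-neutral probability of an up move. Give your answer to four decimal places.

Risk-neutral probability p = (1 + 0.01 − 0.6)/(1.45 − 0.6) = 0.4100/0.8500 = 0.4824

p = 0.4824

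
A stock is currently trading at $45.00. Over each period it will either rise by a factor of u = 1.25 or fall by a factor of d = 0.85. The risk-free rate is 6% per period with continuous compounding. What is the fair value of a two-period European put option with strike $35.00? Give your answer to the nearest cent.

Risk-neutral probability p = (e^0.06 − 0.85)/(1.25 − 0.85) = 0.2118/0.4000 = 0.5296
Terminal stock prices: S_uu = 70.31, S_ud = 47.81, S_dd = 32.51
Terminal payoffs (K − S): max(-35.31, 0) = 0, max(-12.81, 0) = 0, max(2.488, 0) = 2.488
Node u (S = 56.25): V_u = e^(−0.06)·[0.5296·0.0000 + 0.4704·0.0000] = 0.0000
Node d (S = 38.25): V_d = e^(−0.06)·[0.5296·0.0000 + 0.4704·2.4875] = 1.1020
Node 0 (S = 45): V_0 = e^(−0.06)·[0.5296·0.0000 + 0.4704·1.1020] = 0.4882

$0.49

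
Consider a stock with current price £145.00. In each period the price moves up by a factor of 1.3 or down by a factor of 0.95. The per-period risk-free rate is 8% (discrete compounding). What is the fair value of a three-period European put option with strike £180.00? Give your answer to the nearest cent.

£14.43

Risk-neutral probability p = (1 + 0.08 − 0.95)/(1.3 − 0.95) = 0.1300/0.3500 = 0.3714
Terminal stock prices: S_uuu = 318.6, S_uud = 232.8, S_udd = 170.1, S_ddd = 124.3
Terminal payoffs (K − S): max(-138.6, 0) = 0, max(-52.8, 0) = 0, max(9.879, 0) = 9.879, max(55.68, 0) = 55.68
Node uu (S = 245.1): V_uu = 1/1.08·[0.3714·0.0000 + 0.6286·0.0000] = 0.0000
Node ud (S = 179.1): V_ud = 1/1.08·[0.3714·0.0000 + 0.6286·9.8787] = 5.7495
Node dd (S = 130.9): V_dd = 1/1.08·[0.3714·9.8787 + 0.6286·55.6806] = 35.8042
Node u (S = 188.5): V_u = 1/1.08·[0.3714·0.0000 + 0.6286·5.7495] = 3.3463
Node d (S = 137.8): V_d = 1/1.08·[0.3714·5.7495 + 0.6286·35.8042] = 22.8158
Node 0 (S = 145): V_0 = 1/1.08·[0.3714·3.3463 + 0.6286·22.8158] = 14.4299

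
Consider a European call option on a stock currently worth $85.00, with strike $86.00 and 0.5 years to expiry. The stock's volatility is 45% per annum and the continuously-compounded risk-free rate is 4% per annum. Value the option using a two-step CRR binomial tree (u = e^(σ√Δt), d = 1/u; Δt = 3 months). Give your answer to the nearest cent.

CRR parameters: u = e^(σ√Δt) = e^(0.45·√0.25) = 1.2523, d = 1/u = 0.7985
Per-period rate: rΔt = 0.04·0.25 = 0.01, so R = e^0.01 = 1.0101
Risk-neutral probability p = (e^0.01 − 0.7985)/(1.2523 − 0.7985) = 0.2115/0.4538 = 0.4661
Terminal stock prices: S_uu = 133.3, S_ud = 85, S_dd = 54.2
Terminal payoffs (S − K): max(47.31, 0) = 47.31, max(-1, 0) = 0, max(-31.8, 0) = 0
Node u (S = 106.4): V_u = e^(−0.01)·[0.4661·47.3065 + 0.5339·0.0000] = 21.8317
Node d (S = 67.87): V_d = e^(−0.01)·[0.4661·0.0000 + 0.5339·0.0000] = 0.0000
Node 0 (S = 85): V_0 = e^(−0.01)·[0.4661·21.8317 + 0.5339·0.0000] = 10.0752

$10.08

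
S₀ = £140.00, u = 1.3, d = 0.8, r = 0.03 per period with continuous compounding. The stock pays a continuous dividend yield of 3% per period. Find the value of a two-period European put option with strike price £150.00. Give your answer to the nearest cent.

£22.47

Per-period risk-free factor R = e^0.03 = 1.0305; dividend-adjusted growth = e^(0.03−0.03) = 1.0000.
Risk-neutral probability p = (1.0000 − 0.8)/(1.3 − 0.8) = 0.2000/0.5000 = 0.4000
Terminal stock prices: S_uu = 236.6, S_ud = 145.6, S_dd = 89.6
Terminal payoffs (K − S): max(-86.6, 0) = 0, max(4.4, 0) = 4.4, max(60.4, 0) = 60.4
Node u (S = 182): V_u = e^(−0.03)·[0.4000·0.0000 + 0.6000·4.4000] = 2.5620
Node d (S = 112): V_d = e^(−0.03)·[0.4000·4.4000 + 0.6000·60.4000] = 36.8769
Node 0 (S = 140): V_0 = e^(−0.03)·[0.4000·2.5620 + 0.6000·36.8769] = 22.4667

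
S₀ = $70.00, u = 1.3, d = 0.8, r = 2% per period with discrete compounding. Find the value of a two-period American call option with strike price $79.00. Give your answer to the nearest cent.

$7.31

Risk-neutral probability p = (1 + 0.02 − 0.8)/(1.3 − 0.8) = 0.2200/0.5000 = 0.4400
Terminal stock prices: S_uu = 118.3, S_ud = 72.8, S_dd = 44.8
Terminal payoffs (S − K): max(39.3, 0) = 39.3, max(-6.2, 0) = 0, max(-34.2, 0) = 0
Node u (S = 91): continuation = 1/1.02·[0.4400·39.3000 + 0.5600·0.0000] = 16.9529; exercise value = 12.0000 ≤ continuation, so V_u = 16.9529
Node d (S = 56): continuation = 1/1.02·[0.4400·0.0000 + 0.5600·0.0000] = 0.0000; exercise value = 0.0000 ≤ continuation, so V_d = 0.0000
Node 0 (S = 70): continuation = 1/1.02·[0.4400·16.9529 + 0.5600·0.0000] = 7.3130; exercise value = 0.0000 ≤ continuation, so V_0 = 7.3130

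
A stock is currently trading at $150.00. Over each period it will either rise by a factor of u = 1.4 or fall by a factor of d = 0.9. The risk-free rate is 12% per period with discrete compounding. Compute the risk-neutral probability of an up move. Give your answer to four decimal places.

p = 0.4400

Risk-neutral probability p = (1 + 0.12 − 0.9)/(1.4 − 0.9) = 0.2200/0.5000 = 0.4400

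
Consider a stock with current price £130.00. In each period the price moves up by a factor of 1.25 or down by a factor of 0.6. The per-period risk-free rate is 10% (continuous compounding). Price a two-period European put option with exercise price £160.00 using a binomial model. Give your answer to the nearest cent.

£22.32

Risk-neutral probability p = (e^0.1 − 0.6)/(1.25 − 0.6) = 0.5052/0.6500 = 0.7772
Terminal stock prices: S_uu = 203.1, S_ud = 97.5, S_dd = 46.8
Terminal payoffs (K − S): max(-43.12, 0) = 0, max(62.5, 0) = 62.5, max(113.2, 0) = 113.2
Node u (S = 162.5): V_u = e^(−0.1)·[0.7772·0.0000 + 0.2228·62.5000] = 12.6007
Node d (S = 78): V_d = e^(−0.1)·[0.7772·62.5000 + 0.2228·113.2000] = 66.7740
Node 0 (S = 130): V_0 = e^(−0.1)·[0.7772·12.6007 + 0.2228·66.7740] = 22.3234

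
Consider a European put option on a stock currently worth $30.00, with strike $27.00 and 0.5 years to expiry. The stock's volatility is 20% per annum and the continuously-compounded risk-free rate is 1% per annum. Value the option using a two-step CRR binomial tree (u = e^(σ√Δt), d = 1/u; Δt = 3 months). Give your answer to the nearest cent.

CRR parameters: u = e^(σ√Δt) = e^(0.2·√0.25) = 1.1052, d = 1/u = 0.9048
Per-period rate: rΔt = 0.01·0.25 = 0.0025, so R = e^0.0025 = 1.0025
Risk-neutral probability p = (e^0.0025 − 0.9048)/(1.1052 − 0.9048) = 0.0977/0.2003 = 0.4875
Terminal stock prices: S_uu = 36.64, S_ud = 30, S_dd = 24.56
Terminal payoffs (K − S): max(-9.642, 0) = 0, max(-3, 0) = 0, max(2.438, 0) = 2.438
Node u (S = 33.16): V_u = e^(−0.0025)·[0.4875·0.0000 + 0.5125·0.0000] = 0.0000
Node d (S = 27.15): V_d = e^(−0.0025)·[0.4875·0.0000 + 0.5125·2.4381] = 1.2464
Node 0 (S = 30): V_0 = e^(−0.0025)·[0.4875·0.0000 + 0.5125·1.2464] = 0.6371

$0.64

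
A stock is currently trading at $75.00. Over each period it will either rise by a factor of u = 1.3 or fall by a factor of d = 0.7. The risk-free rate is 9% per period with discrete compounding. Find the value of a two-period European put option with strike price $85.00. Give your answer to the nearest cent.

Risk-neutral probability p = (1 + 0.09 − 0.7)/(1.3 − 0.7) = 0.3900/0.6000 = 0.6500
Terminal stock prices: S_uu = 126.8, S_ud = 68.25, S_dd = 36.75
Terminal payoffs (K − S): max(-41.75, 0) = 0, max(16.75, 0) = 16.75, max(48.25, 0) = 48.25
Node u (S = 97.5): V_u = 1/1.09·[0.6500·0.0000 + 0.3500·16.7500] = 5.3784
Node d (S = 52.5): V_d = 1/1.09·[0.6500·16.7500 + 0.3500·48.2500] = 25.4817
Node 0 (S = 75): V_0 = 1/1.09·[0.6500·5.3784 + 0.3500·25.4817] = 11.3895

$11.39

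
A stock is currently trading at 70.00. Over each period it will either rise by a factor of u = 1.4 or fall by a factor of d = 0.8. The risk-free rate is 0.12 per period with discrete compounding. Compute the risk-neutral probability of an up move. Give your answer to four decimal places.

Risk-neutral probability p = (1 + 0.12 − 0.8)/(1.4 − 0.8) = 0.3200/0.6000 = 0.5333

p = 0.5333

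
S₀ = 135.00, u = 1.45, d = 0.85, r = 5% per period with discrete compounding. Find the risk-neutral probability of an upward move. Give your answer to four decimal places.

Risk-neutral probability p = (1 + 0.05 − 0.85)/(1.45 − 0.85) = 0.2000/0.6000 = 0.3333

p = 0.3333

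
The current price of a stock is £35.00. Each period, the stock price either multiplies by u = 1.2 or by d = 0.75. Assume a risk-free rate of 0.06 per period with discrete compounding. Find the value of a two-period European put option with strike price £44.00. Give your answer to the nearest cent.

£6.86

Risk-neutral probability p = (1 + 0.06 − 0.75)/(1.2 − 0.75) = 0.3100/0.4500 = 0.6889
Terminal stock prices: S_uu = 50.4, S_ud = 31.5, S_dd = 19.69
Terminal payoffs (K − S): max(-6.4, 0) = 0, max(12.5, 0) = 12.5, max(24.31, 0) = 24.31
Node u (S = 42): V_u = 1/1.06·[0.6889·0.0000 + 0.3111·12.5000] = 3.6688
Node d (S = 26.25): V_d = 1/1.06·[0.6889·12.5000 + 0.3111·24.3125] = 15.2594
Node 0 (S = 35): V_0 = 1/1.06·[0.6889·3.6688 + 0.3111·15.2594] = 6.8630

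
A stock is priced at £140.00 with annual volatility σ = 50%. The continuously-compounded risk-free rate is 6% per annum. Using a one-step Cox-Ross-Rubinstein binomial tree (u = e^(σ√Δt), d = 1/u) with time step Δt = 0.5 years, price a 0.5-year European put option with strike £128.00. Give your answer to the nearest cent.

£15.71

CRR parameters: u = e^(σ√Δt) = e^(0.5·√0.5) = 1.4241, d = 1/u = 0.7022
Per-period rate: rΔt = 0.06·0.5 = 0.03, so R = e^0.03 = 1.0305
Risk-neutral probability p = (e^0.03 − 0.7022)/(1.4241 − 0.7022) = 0.3283/0.7219 = 0.4547
Terminal stock prices: S_u = 199.4, S_d = 98.31
Terminal payoffs (K − S): max(-71.38, 0) = 0, max(29.69, 0) = 29.69
Node 0 (S = 140): V_0 = e^(−0.03)·[0.4547·0.0000 + 0.5453·29.6936] = 15.7132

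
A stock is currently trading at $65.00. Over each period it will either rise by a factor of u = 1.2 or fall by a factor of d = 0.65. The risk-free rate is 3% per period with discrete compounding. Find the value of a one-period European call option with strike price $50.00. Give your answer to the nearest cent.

Risk-neutral probability p = (1 + 0.03 − 0.65)/(1.2 − 0.65) = 0.3800/0.5500 = 0.6909
Terminal stock prices: S_u = 78, S_d = 42.25
Terminal payoffs (S − K): max(28, 0) = 28, max(-7.75, 0) = 0
Node 0 (S = 65): V_0 = 1/1.03·[0.6909·28.0000 + 0.3091·0.0000] = 18.7820

$18.78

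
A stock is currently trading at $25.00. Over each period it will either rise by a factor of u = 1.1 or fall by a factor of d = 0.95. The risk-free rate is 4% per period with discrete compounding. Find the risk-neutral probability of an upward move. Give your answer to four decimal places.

Risk-neutral probability p = (1 + 0.04 − 0.95)/(1.1 − 0.95) = 0.0900/0.1500 = 0.6000

p = 0.6000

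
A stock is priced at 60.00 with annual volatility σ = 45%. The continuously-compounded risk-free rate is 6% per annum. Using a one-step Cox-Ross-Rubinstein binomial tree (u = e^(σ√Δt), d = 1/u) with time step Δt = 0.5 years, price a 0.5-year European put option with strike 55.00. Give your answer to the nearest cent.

CRR parameters: u = e^(σ√Δt) = e^(0.45·√0.5) = 1.3746, d = 1/u = 0.7275
Per-period rate: rΔt = 0.06·0.5 = 0.03, so R = e^0.03 = 1.0305
Risk-neutral probability p = (e^0.03 − 0.7275)/(1.3746 − 0.7275) = 0.3030/0.6472 = 0.4682
Terminal stock prices: S_u = 82.48, S_d = 43.65
Terminal payoffs (K − S): max(-27.48, 0) = 0, max(11.35, 0) = 11.35
Node 0 (S = 60): V_0 = e^(−0.03)·[0.4682·0.0000 + 0.5318·11.3525] = 5.8591

5.86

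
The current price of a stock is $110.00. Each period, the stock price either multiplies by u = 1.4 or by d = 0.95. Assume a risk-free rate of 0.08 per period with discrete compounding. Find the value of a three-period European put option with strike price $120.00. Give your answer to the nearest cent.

Risk-neutral probability p = (1 + 0.08 − 0.95)/(1.4 − 0.95) = 0.1300/0.4500 = 0.2889
Terminal stock prices: S_uuu = 301.8, S_uud = 204.8, S_udd = 139, S_ddd = 94.31
Terminal payoffs (K − S): max(-181.8, 0) = 0, max(-84.82, 0) = 0, max(-18.98, 0) = 0, max(25.69, 0) = 25.69
Node uu (S = 215.6): V_uu = 1/1.08·[0.2889·0.0000 + 0.7111·0.0000] = 0.0000
Node ud (S = 146.3): V_ud = 1/1.08·[0.2889·0.0000 + 0.7111·0.0000] = 0.0000
Node dd (S = 99.27): V_dd = 1/1.08·[0.2889·0.0000 + 0.7111·25.6888] = 16.9144
Node u (S = 154): V_u = 1/1.08·[0.2889·0.0000 + 0.7111·0.0000] = 0.0000
Node d (S = 104.5): V_d = 1/1.08·[0.2889·0.0000 + 0.7111·16.9144] = 11.1371
Node 0 (S = 110): V_0 = 1/1.08·[0.2889·0.0000 + 0.7111·11.1371] = 7.3330

$7.33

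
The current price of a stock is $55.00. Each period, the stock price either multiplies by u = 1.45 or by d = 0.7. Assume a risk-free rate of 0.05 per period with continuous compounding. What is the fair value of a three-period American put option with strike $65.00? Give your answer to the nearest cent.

$16.35

Risk-neutral probability p = (e^0.05 − 0.7)/(1.45 − 0.7) = 0.3513/0.7500 = 0.4684
Terminal stock prices: S_uuu = 167.7, S_uud = 80.95, S_udd = 39.08, S_ddd = 18.86
Terminal payoffs (K − S): max(-102.7, 0) = 0, max(-15.95, 0) = 0, max(25.92, 0) = 25.92, max(46.14, 0) = 46.14
Node uu (S = 115.6): continuation = e^(−0.05)·[0.4684·0.0000 + 0.5316·0.0000] = 0.0000; exercise value = 0.0000 ≤ continuation, so V_uu = 0.0000
Node ud (S = 55.82): continuation = e^(−0.05)·[0.4684·0.0000 + 0.5316·25.9225] = 13.1093; exercise value = 9.1750 ≤ continuation, so V_ud = 13.1093
Node dd (S = 26.95): continuation = e^(−0.05)·[0.4684·25.9225 + 0.5316·46.1350] = 34.8799; exercise value = 38.0500 > continuation, so V_dd = 38.0500 (exercise)
Node u (S = 79.75): continuation = e^(−0.05)·[0.4684·0.0000 + 0.5316·13.1093] = 6.6295; exercise value = 0.0000 ≤ continuation, so V_u = 6.6295
Node d (S = 38.5): continuation = e^(−0.05)·[0.4684·13.1093 + 0.5316·38.0500] = 25.0827; exercise value = 26.5000 > continuation, so V_d = 26.5000 (exercise)
Node 0 (S = 55): continuation = e^(−0.05)·[0.4684·6.6295 + 0.5316·26.5000] = 16.3549; exercise value = 10.0000 ≤ continuation, so V_0 = 16.3549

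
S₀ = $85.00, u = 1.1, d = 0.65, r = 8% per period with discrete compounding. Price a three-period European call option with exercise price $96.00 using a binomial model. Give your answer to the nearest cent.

$11.87

Risk-neutral probability p = (1 + 0.08 − 0.65)/(1.1 − 0.65) = 0.4300/0.4500 = 0.9556
Terminal stock prices: S_uuu = 113.1, S_uud = 66.85, S_udd = 39.5, S_ddd = 23.34
Terminal payoffs (S − K): max(17.14, 0) = 17.14, max(-29.15, 0) = 0, max(-56.5, 0) = 0, max(-72.66, 0) = 0
Node uu (S = 102.9): V_uu = 1/1.08·[0.9556·17.1350 + 0.0444·0.0000] = 15.1606
Node ud (S = 60.78): V_ud = 1/1.08·[0.9556·0.0000 + 0.0444·0.0000] = 0.0000
Node dd (S = 35.91): V_dd = 1/1.08·[0.9556·0.0000 + 0.0444·0.0000] = 0.0000
Node u (S = 93.5): V_u = 1/1.08·[0.9556·15.1606 + 0.0444·0.0000] = 13.4137
Node d (S = 55.25): V_d = 1/1.08·[0.9556·0.0000 + 0.0444·0.0000] = 0.0000
Node 0 (S = 85): V_0 = 1/1.08·[0.9556·13.4137 + 0.0444·0.0000] = 11.8681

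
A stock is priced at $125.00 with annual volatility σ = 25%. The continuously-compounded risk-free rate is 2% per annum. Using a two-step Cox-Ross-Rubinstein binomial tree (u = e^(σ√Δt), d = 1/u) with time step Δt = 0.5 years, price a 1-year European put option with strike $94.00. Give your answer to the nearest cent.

CRR parameters: u = e^(σ√Δt) = e^(0.25·√0.5) = 1.1934, d = 1/u = 0.8380
Per-period rate: rΔt = 0.02·0.5 = 0.01, so R = e^0.01 = 1.0101
Risk-neutral probability p = (e^0.01 − 0.8380)/(1.1934 − 0.8380) = 0.1721/0.3554 = 0.4842
Terminal stock prices: S_uu = 178, S_ud = 125, S_dd = 87.77
Terminal payoffs (K − S): max(-84.01, 0) = 0, max(-31, 0) = 0, max(6.226, 0) = 6.226
Node u (S = 149.2): V_u = e^(−0.01)·[0.4842·0.0000 + 0.5158·0.0000] = 0.0000
Node d (S = 104.7): V_d = e^(−0.01)·[0.4842·0.0000 + 0.5158·6.2264] = 3.1796
Node 0 (S = 125): V_0 = e^(−0.01)·[0.4842·0.0000 + 0.5158·3.1796] = 1.6237

$1.62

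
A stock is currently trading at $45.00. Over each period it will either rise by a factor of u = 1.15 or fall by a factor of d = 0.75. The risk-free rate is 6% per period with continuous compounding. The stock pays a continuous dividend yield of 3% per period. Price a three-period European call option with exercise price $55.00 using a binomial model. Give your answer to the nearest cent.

Per-period risk-free factor R = e^0.06 = 1.0618; dividend-adjusted growth = e^(0.06−0.03) = 1.0305.
Risk-neutral probability p = (1.0305 − 0.75)/(1.15 − 0.75) = 0.2805/0.4000 = 0.7011
Terminal stock prices: S_uuu = 68.44, S_uud = 44.63, S_udd = 29.11, S_ddd = 18.98
Terminal payoffs (S − K): max(13.44, 0) = 13.44, max(-10.37, 0) = 0, max(-25.89, 0) = 0, max(-36.02, 0) = 0
Node uu (S = 59.51): V_uu = e^(−0.06)·[0.7011·13.4394 + 0.2989·0.0000] = 8.8741
Node ud (S = 38.81): V_ud = e^(−0.06)·[0.7011·0.0000 + 0.2989·0.0000] = 0.0000
Node dd (S = 25.31): V_dd = e^(−0.06)·[0.7011·0.0000 + 0.2989·0.0000] = 0.0000
Node u (S = 51.75): V_u = e^(−0.06)·[0.7011·8.8741 + 0.2989·0.0000] = 5.8596
Node d (S = 33.75): V_d = e^(−0.06)·[0.7011·0.0000 + 0.2989·0.0000] = 0.0000
Node 0 (S = 45): V_0 = e^(−0.06)·[0.7011·5.8596 + 0.2989·0.0000] = 3.8691

$3.87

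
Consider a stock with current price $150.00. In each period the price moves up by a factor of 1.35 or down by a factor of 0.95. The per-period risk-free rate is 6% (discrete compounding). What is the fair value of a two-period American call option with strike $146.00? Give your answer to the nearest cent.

Risk-neutral probability p = (1 + 0.06 − 0.95)/(1.35 − 0.95) = 0.1100/0.4000 = 0.2750
Terminal stock prices: S_uu = 273.4, S_ud = 192.4, S_dd = 135.4
Terminal payoffs (S − K): max(127.4, 0) = 127.4, max(46.38, 0) = 46.38, max(-10.62, 0) = 0
Node u (S = 202.5): continuation = 1/1.06·[0.2750·127.3750 + 0.7250·46.3750] = 64.7642; exercise value = 56.5000 ≤ continuation, so V_u = 64.7642
Node d (S = 142.5): continuation = 1/1.06·[0.2750·46.3750 + 0.7250·0.0000] = 12.0313; exercise value = 0.0000 ≤ continuation, so V_d = 12.0313
Node 0 (S = 150): continuation = 1/1.06·[0.2750·64.7642 + 0.7250·12.0313] = 25.0309; exercise value = 4.0000 ≤ continuation, so V_0 = 25.0309

$25.03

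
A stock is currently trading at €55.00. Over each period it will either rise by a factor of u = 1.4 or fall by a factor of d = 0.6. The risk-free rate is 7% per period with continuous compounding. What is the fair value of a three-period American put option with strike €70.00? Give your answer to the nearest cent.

Risk-neutral probability p = (e^0.07 − 0.6)/(1.4 − 0.6) = 0.4725/0.8000 = 0.5906
Terminal stock prices: S_uuu = 150.9, S_uud = 64.68, S_udd = 27.72, S_ddd = 11.88
Terminal payoffs (K − S): max(-80.92, 0) = 0, max(5.32, 0) = 5.32, max(42.28, 0) = 42.28, max(58.12, 0) = 58.12
Node uu (S = 107.8): continuation = e^(−0.07)·[0.5906·0.0000 + 0.4094·5.3200] = 2.0306; exercise value = 0.0000 ≤ continuation, so V_uu = 2.0306
Node ud (S = 46.2): continuation = e^(−0.07)·[0.5906·5.3200 + 0.4094·42.2800] = 19.0676; exercise value = 23.8000 > continuation, so V_ud = 23.8000 (exercise)
Node dd (S = 19.8): continuation = e^(−0.07)·[0.5906·42.2800 + 0.4094·58.1200] = 45.4676; exercise value = 50.2000 > continuation, so V_dd = 50.2000 (exercise)
Node u (S = 77): continuation = e^(−0.07)·[0.5906·2.0306 + 0.4094·23.8000] = 10.2025; exercise value = 0.0000 ≤ continuation, so V_u = 10.2025
Node d (S = 33): continuation = e^(−0.07)·[0.5906·23.8000 + 0.4094·50.2000] = 32.2676; exercise value = 37.0000 > continuation, so V_d = 37.0000 (exercise)
Node 0 (S = 55): continuation = e^(−0.07)·[0.5906·10.2025 + 0.4094·37.0000] = 19.7410; exercise value = 15.0000 ≤ continuation, so V_0 = 19.7410

€19.74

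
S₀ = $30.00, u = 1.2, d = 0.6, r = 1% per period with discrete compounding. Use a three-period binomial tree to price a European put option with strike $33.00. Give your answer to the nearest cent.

$7.86

Risk-neutral probability p = (1 + 0.01 − 0.6)/(1.2 − 0.6) = 0.4100/0.6000 = 0.6833
Terminal stock prices: S_uuu = 51.84, S_uud = 25.92, S_udd = 12.96, S_ddd = 6.48
Terminal payoffs (K − S): max(-18.84, 0) = 0, max(7.08, 0) = 7.08, max(20.04, 0) = 20.04, max(26.52, 0) = 26.52
Node uu (S = 43.2): V_uu = 1/1.01·[0.6833·0.0000 + 0.3167·7.0800] = 2.2198
Node ud (S = 21.6): V_ud = 1/1.01·[0.6833·7.0800 + 0.3167·20.0400] = 11.0733
Node dd (S = 10.8): V_dd = 1/1.01·[0.6833·20.0400 + 0.3167·26.5200] = 21.8733
Node u (S = 36): V_u = 1/1.01·[0.6833·2.2198 + 0.3167·11.0733] = 4.9737
Node d (S = 18): V_d = 1/1.01·[0.6833·11.0733 + 0.3167·21.8733] = 14.3498
Node 0 (S = 30): V_0 = 1/1.01·[0.6833·4.9737 + 0.3167·14.3498] = 7.8641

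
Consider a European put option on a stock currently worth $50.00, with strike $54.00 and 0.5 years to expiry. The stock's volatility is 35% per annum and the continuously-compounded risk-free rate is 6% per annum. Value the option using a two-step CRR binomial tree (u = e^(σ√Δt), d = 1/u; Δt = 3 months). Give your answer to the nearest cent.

CRR parameters: u = e^(σ√Δt) = e^(0.35·√0.25) = 1.1912, d = 1/u = 0.8395
Per-period rate: rΔt = 0.06·0.25 = 0.015, so R = e^0.015 = 1.0151
Risk-neutral probability p = (e^0.015 − 0.8395)/(1.1912 − 0.8395) = 0.1757/0.3518 = 0.4993
Terminal stock prices: S_uu = 70.95, S_ud = 50, S_dd = 35.23
Terminal payoffs (K − S): max(-16.95, 0) = 0, max(4, 0) = 4, max(18.77, 0) = 18.77
Node u (S = 59.56): V_u = e^(−0.015)·[0.4993·0.0000 + 0.5007·4.0000] = 1.9729
Node d (S = 41.97): V_d = e^(−0.015)·[0.4993·4.0000 + 0.5007·18.7656] = 11.2232
Node 0 (S = 50): V_0 = e^(−0.015)·[0.4993·1.9729 + 0.5007·11.2232] = 6.5060

$6.51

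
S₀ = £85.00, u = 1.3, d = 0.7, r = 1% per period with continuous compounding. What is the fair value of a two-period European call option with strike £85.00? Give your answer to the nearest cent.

£15.35

Risk-neutral probability p = (e^0.01 − 0.7)/(1.3 − 0.7) = 0.3101/0.6000 = 0.5168
Terminal stock prices: S_uu = 143.7, S_ud = 77.35, S_dd = 41.65
Terminal payoffs (S − K): max(58.65, 0) = 58.65, max(-7.65, 0) = 0, max(-43.35, 0) = 0
Node u (S = 110.5): V_u = e^(−0.01)·[0.5168·58.6500 + 0.4832·0.0000] = 30.0058
Node d (S = 59.5): V_d = e^(−0.01)·[0.5168·0.0000 + 0.4832·0.0000] = 0.0000
Node 0 (S = 85): V_0 = e^(−0.01)·[0.5168·30.0058 + 0.4832·0.0000] = 15.3512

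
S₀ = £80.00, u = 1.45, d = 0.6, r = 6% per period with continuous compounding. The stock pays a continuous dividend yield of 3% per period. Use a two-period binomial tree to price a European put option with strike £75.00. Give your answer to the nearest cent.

£12.38

Per-period risk-free factor R = e^0.06 = 1.0618; dividend-adjusted growth = e^(0.06−0.03) = 1.0305.
Risk-neutral probability p = (1.0305 − 0.6)/(1.45 − 0.6) = 0.4305/0.8500 = 0.5064
Terminal stock prices: S_uu = 168.2, S_ud = 69.6, S_dd = 28.8
Terminal payoffs (K − S): max(-93.2, 0) = 0, max(5.4, 0) = 5.4, max(46.2, 0) = 46.2
Node u (S = 116): V_u = e^(−0.06)·[0.5064·0.0000 + 0.4936·5.4000] = 2.5101
Node d (S = 48): V_d = e^(−0.06)·[0.5064·5.4000 + 0.4936·46.2000] = 24.0510
Node 0 (S = 80): V_0 = e^(−0.06)·[0.5064·2.5101 + 0.4936·24.0510] = 12.3770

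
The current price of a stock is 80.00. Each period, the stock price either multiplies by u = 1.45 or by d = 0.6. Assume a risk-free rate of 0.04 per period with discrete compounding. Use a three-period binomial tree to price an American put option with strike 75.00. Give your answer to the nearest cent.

Risk-neutral probability p = (1 + 0.04 − 0.6)/(1.45 − 0.6) = 0.4400/0.8500 = 0.5176
Terminal stock prices: S_uuu = 243.9, S_uud = 100.9, S_udd = 41.76, S_ddd = 17.28
Terminal payoffs (K − S): max(-168.9, 0) = 0, max(-25.92, 0) = 0, max(33.24, 0) = 33.24, max(57.72, 0) = 57.72
Node uu (S = 168.2): continuation = 1/1.04·[0.5176·0.0000 + 0.4824·0.0000] = 0.0000; exercise value = 0.0000 ≤ continuation, so V_uu = 0.0000
Node ud (S = 69.6): continuation = 1/1.04·[0.5176·0.0000 + 0.4824·33.2400] = 15.4167; exercise value = 5.4000 ≤ continuation, so V_ud = 15.4167
Node dd (S = 28.8): continuation = 1/1.04·[0.5176·33.2400 + 0.4824·57.7200] = 43.3154; exercise value = 46.2000 > continuation, so V_dd = 46.2000 (exercise)
Node u (S = 116): continuation = 1/1.04·[0.5176·0.0000 + 0.4824·15.4167] = 7.1503; exercise value = 0.0000 ≤ continuation, so V_u = 7.1503
Node d (S = 48): continuation = 1/1.04·[0.5176·15.4167 + 0.4824·46.2000] = 29.1011; exercise value = 27.0000 ≤ continuation, so V_d = 29.1011
Node 0 (S = 80): continuation = 1/1.04·[0.5176·7.1503 + 0.4824·29.1011] = 17.0561; exercise value = 0.0000 ≤ continuation, so V_0 = 17.0561

17.06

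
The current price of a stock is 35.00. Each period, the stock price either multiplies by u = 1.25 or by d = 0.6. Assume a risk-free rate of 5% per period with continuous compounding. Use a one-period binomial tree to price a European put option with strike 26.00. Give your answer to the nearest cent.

Risk-neutral probability p = (e^0.05 − 0.6)/(1.25 − 0.6) = 0.4513/0.6500 = 0.6943
Terminal stock prices: S_u = 43.75, S_d = 21
Terminal payoffs (K − S): max(-17.75, 0) = 0, max(5, 0) = 5
Node 0 (S = 35): V_0 = e^(−0.05)·[0.6943·0.0000 + 0.3057·5.0000] = 1.4541

1.45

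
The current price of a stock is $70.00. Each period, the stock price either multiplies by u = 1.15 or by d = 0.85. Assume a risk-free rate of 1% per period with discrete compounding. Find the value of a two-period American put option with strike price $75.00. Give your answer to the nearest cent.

$8.77

Risk-neutral probability p = (1 + 0.01 − 0.85)/(1.15 − 0.85) = 0.1600/0.3000 = 0.5333
Terminal stock prices: S_uu = 92.57, S_ud = 68.42, S_dd = 50.57
Terminal payoffs (K − S): max(-17.57, 0) = 0, max(6.575, 0) = 6.575, max(24.43, 0) = 24.43
Node u (S = 80.5): continuation = 1/1.01·[0.5333·0.0000 + 0.4667·6.5750] = 3.0380; exercise value = 0.0000 ≤ continuation, so V_u = 3.0380
Node d (S = 59.5): continuation = 1/1.01·[0.5333·6.5750 + 0.4667·24.4250] = 14.7574; exercise value = 15.5000 > continuation, so V_d = 15.5000 (exercise)
Node 0 (S = 70): continuation = 1/1.01·[0.5333·3.0380 + 0.4667·15.5000] = 8.7659; exercise value = 5.0000 ≤ continuation, so V_0 = 8.7659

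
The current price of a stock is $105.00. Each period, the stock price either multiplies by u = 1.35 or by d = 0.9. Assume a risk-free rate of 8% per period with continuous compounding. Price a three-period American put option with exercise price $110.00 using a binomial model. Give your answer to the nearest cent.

$8.48

Risk-neutral probability p = (e^0.08 − 0.9)/(1.35 − 0.9) = 0.1833/0.4500 = 0.4073
Terminal stock prices: S_uuu = 258.3, S_uud = 172.2, S_udd = 114.8, S_ddd = 76.55
Terminal payoffs (K − S): max(-148.3, 0) = 0, max(-62.23, 0) = 0, max(-4.818, 0) = 0, max(33.45, 0) = 33.45
Node uu (S = 191.4): continuation = e^(−0.08)·[0.4073·0.0000 + 0.5927·0.0000] = 0.0000; exercise value = 0.0000 ≤ continuation, so V_uu = 0.0000
Node ud (S = 127.6): continuation = e^(−0.08)·[0.4073·0.0000 + 0.5927·0.0000] = 0.0000; exercise value = 0.0000 ≤ continuation, so V_ud = 0.0000
Node dd (S = 85.05): continuation = e^(−0.08)·[0.4073·0.0000 + 0.5927·33.4550] = 18.3041; exercise value = 24.9500 > continuation, so V_dd = 24.9500 (exercise)
Node u (S = 141.8): continuation = e^(−0.08)·[0.4073·0.0000 + 0.5927·0.0000] = 0.0000; exercise value = 0.0000 ≤ continuation, so V_u = 0.0000
Node d (S = 94.5): continuation = e^(−0.08)·[0.4073·0.0000 + 0.5927·24.9500] = 13.6508; exercise value = 15.5000 > continuation, so V_d = 15.5000 (exercise)
Node 0 (S = 105): continuation = e^(−0.08)·[0.4073·0.0000 + 0.5927·15.5000] = 8.4805; exercise value = 5.0000 ≤ continuation, so V_0 = 8.4805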